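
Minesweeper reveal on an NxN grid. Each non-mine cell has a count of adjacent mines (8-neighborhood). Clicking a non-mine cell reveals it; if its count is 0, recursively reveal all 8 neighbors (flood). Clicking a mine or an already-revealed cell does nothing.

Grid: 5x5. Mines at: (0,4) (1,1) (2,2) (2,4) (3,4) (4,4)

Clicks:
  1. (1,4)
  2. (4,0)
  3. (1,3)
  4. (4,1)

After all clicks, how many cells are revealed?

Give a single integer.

Click 1 (1,4) count=2: revealed 1 new [(1,4)] -> total=1
Click 2 (4,0) count=0: revealed 10 new [(2,0) (2,1) (3,0) (3,1) (3,2) (3,3) (4,0) (4,1) (4,2) (4,3)] -> total=11
Click 3 (1,3) count=3: revealed 1 new [(1,3)] -> total=12
Click 4 (4,1) count=0: revealed 0 new [(none)] -> total=12

Answer: 12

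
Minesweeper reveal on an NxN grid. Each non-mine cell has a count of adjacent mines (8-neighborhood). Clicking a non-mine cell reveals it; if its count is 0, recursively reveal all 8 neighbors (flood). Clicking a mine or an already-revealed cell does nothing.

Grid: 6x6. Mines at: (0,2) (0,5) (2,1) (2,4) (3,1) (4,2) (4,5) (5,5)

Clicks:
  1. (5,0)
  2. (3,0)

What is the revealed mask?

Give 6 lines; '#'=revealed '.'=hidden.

Answer: ......
......
......
#.....
##....
##....

Derivation:
Click 1 (5,0) count=0: revealed 4 new [(4,0) (4,1) (5,0) (5,1)] -> total=4
Click 2 (3,0) count=2: revealed 1 new [(3,0)] -> total=5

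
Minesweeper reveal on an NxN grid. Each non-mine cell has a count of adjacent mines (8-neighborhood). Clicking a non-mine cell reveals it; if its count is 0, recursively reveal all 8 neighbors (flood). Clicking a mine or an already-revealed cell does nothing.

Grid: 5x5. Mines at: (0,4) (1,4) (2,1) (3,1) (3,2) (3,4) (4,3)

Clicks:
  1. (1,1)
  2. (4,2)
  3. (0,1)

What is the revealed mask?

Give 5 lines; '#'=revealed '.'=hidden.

Click 1 (1,1) count=1: revealed 1 new [(1,1)] -> total=1
Click 2 (4,2) count=3: revealed 1 new [(4,2)] -> total=2
Click 3 (0,1) count=0: revealed 7 new [(0,0) (0,1) (0,2) (0,3) (1,0) (1,2) (1,3)] -> total=9

Answer: ####.
####.
.....
.....
..#..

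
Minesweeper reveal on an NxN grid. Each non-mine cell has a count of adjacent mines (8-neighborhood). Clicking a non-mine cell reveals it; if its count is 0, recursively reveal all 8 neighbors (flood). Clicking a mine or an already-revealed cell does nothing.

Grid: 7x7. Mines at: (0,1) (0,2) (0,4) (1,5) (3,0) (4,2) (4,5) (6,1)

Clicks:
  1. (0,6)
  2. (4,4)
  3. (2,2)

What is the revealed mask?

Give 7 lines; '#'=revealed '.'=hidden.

Answer: ......#
.####..
.####..
.####..
....#..
.......
.......

Derivation:
Click 1 (0,6) count=1: revealed 1 new [(0,6)] -> total=1
Click 2 (4,4) count=1: revealed 1 new [(4,4)] -> total=2
Click 3 (2,2) count=0: revealed 12 new [(1,1) (1,2) (1,3) (1,4) (2,1) (2,2) (2,3) (2,4) (3,1) (3,2) (3,3) (3,4)] -> total=14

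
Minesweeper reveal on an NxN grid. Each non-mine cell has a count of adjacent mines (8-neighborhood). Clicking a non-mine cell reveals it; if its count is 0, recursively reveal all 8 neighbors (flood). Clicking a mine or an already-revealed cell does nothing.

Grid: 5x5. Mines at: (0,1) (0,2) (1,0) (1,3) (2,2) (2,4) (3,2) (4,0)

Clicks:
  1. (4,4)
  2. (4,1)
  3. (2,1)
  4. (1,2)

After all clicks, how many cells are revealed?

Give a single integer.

Click 1 (4,4) count=0: revealed 4 new [(3,3) (3,4) (4,3) (4,4)] -> total=4
Click 2 (4,1) count=2: revealed 1 new [(4,1)] -> total=5
Click 3 (2,1) count=3: revealed 1 new [(2,1)] -> total=6
Click 4 (1,2) count=4: revealed 1 new [(1,2)] -> total=7

Answer: 7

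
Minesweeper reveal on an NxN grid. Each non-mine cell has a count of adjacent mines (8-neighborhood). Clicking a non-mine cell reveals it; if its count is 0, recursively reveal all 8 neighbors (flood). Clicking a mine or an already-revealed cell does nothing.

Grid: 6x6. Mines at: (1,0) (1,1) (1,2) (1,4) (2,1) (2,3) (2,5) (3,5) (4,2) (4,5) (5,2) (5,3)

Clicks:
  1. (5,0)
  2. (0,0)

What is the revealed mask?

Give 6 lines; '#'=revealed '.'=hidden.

Answer: #.....
......
......
##....
##....
##....

Derivation:
Click 1 (5,0) count=0: revealed 6 new [(3,0) (3,1) (4,0) (4,1) (5,0) (5,1)] -> total=6
Click 2 (0,0) count=2: revealed 1 new [(0,0)] -> total=7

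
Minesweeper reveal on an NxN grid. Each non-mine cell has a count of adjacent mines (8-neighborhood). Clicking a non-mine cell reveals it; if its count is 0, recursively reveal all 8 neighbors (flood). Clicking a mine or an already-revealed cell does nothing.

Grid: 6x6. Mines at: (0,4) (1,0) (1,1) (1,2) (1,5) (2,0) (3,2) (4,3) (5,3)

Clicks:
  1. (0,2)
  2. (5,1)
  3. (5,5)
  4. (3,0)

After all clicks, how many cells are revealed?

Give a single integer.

Answer: 17

Derivation:
Click 1 (0,2) count=2: revealed 1 new [(0,2)] -> total=1
Click 2 (5,1) count=0: revealed 8 new [(3,0) (3,1) (4,0) (4,1) (4,2) (5,0) (5,1) (5,2)] -> total=9
Click 3 (5,5) count=0: revealed 8 new [(2,4) (2,5) (3,4) (3,5) (4,4) (4,5) (5,4) (5,5)] -> total=17
Click 4 (3,0) count=1: revealed 0 new [(none)] -> total=17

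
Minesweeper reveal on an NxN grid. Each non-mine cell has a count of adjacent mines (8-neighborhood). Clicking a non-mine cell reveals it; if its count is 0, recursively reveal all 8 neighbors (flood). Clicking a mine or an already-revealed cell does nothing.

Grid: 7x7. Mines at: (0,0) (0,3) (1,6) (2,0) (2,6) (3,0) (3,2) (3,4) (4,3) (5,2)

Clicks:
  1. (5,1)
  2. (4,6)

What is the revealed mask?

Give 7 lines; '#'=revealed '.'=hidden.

Click 1 (5,1) count=1: revealed 1 new [(5,1)] -> total=1
Click 2 (4,6) count=0: revealed 13 new [(3,5) (3,6) (4,4) (4,5) (4,6) (5,3) (5,4) (5,5) (5,6) (6,3) (6,4) (6,5) (6,6)] -> total=14

Answer: .......
.......
.......
.....##
....###
.#.####
...####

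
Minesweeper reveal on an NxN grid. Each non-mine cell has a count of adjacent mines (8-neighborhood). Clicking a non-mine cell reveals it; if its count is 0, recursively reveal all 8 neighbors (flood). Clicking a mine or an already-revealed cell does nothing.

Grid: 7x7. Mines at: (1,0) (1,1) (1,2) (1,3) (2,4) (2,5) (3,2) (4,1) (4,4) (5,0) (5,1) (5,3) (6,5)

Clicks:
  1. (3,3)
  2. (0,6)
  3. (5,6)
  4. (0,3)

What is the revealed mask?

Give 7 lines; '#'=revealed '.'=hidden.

Answer: ...####
....###
.......
...#...
.......
......#
.......

Derivation:
Click 1 (3,3) count=3: revealed 1 new [(3,3)] -> total=1
Click 2 (0,6) count=0: revealed 6 new [(0,4) (0,5) (0,6) (1,4) (1,5) (1,6)] -> total=7
Click 3 (5,6) count=1: revealed 1 new [(5,6)] -> total=8
Click 4 (0,3) count=2: revealed 1 new [(0,3)] -> total=9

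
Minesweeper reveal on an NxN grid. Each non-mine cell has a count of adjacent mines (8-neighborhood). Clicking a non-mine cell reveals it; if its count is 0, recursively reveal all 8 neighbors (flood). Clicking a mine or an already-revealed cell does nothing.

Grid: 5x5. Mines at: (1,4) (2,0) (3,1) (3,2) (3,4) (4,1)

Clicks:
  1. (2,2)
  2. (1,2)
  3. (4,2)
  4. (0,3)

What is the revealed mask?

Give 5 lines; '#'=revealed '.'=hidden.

Answer: ####.
####.
.###.
.....
..#..

Derivation:
Click 1 (2,2) count=2: revealed 1 new [(2,2)] -> total=1
Click 2 (1,2) count=0: revealed 10 new [(0,0) (0,1) (0,2) (0,3) (1,0) (1,1) (1,2) (1,3) (2,1) (2,3)] -> total=11
Click 3 (4,2) count=3: revealed 1 new [(4,2)] -> total=12
Click 4 (0,3) count=1: revealed 0 new [(none)] -> total=12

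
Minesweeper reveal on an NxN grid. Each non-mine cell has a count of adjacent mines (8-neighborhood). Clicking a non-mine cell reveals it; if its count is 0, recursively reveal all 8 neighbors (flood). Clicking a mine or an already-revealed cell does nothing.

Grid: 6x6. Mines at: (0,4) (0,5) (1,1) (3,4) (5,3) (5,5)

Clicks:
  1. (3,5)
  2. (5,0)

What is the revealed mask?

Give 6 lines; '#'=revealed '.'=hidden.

Answer: ......
......
####..
####.#
####..
###...

Derivation:
Click 1 (3,5) count=1: revealed 1 new [(3,5)] -> total=1
Click 2 (5,0) count=0: revealed 15 new [(2,0) (2,1) (2,2) (2,3) (3,0) (3,1) (3,2) (3,3) (4,0) (4,1) (4,2) (4,3) (5,0) (5,1) (5,2)] -> total=16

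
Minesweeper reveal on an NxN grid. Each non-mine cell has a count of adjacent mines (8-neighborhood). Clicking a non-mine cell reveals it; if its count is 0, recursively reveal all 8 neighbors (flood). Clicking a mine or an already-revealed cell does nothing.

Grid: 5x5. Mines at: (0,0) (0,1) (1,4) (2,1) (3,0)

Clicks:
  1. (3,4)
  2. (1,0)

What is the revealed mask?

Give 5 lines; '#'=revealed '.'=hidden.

Click 1 (3,4) count=0: revealed 11 new [(2,2) (2,3) (2,4) (3,1) (3,2) (3,3) (3,4) (4,1) (4,2) (4,3) (4,4)] -> total=11
Click 2 (1,0) count=3: revealed 1 new [(1,0)] -> total=12

Answer: .....
#....
..###
.####
.####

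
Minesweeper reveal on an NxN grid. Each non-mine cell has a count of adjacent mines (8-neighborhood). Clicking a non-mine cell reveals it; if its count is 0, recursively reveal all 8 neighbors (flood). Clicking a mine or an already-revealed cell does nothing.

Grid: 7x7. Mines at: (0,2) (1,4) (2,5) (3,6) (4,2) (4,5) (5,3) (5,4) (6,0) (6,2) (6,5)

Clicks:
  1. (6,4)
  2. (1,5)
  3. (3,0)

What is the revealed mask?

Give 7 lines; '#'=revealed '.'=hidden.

Click 1 (6,4) count=3: revealed 1 new [(6,4)] -> total=1
Click 2 (1,5) count=2: revealed 1 new [(1,5)] -> total=2
Click 3 (3,0) count=0: revealed 18 new [(0,0) (0,1) (1,0) (1,1) (1,2) (1,3) (2,0) (2,1) (2,2) (2,3) (3,0) (3,1) (3,2) (3,3) (4,0) (4,1) (5,0) (5,1)] -> total=20

Answer: ##.....
####.#.
####...
####...
##.....
##.....
....#..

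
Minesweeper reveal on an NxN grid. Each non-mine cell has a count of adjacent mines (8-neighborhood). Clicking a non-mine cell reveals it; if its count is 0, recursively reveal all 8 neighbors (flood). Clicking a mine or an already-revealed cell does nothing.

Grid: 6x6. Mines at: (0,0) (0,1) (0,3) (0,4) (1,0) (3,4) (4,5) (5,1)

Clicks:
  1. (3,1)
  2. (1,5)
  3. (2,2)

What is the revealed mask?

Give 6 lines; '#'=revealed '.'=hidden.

Click 1 (3,1) count=0: revealed 15 new [(1,1) (1,2) (1,3) (2,0) (2,1) (2,2) (2,3) (3,0) (3,1) (3,2) (3,3) (4,0) (4,1) (4,2) (4,3)] -> total=15
Click 2 (1,5) count=1: revealed 1 new [(1,5)] -> total=16
Click 3 (2,2) count=0: revealed 0 new [(none)] -> total=16

Answer: ......
.###.#
####..
####..
####..
......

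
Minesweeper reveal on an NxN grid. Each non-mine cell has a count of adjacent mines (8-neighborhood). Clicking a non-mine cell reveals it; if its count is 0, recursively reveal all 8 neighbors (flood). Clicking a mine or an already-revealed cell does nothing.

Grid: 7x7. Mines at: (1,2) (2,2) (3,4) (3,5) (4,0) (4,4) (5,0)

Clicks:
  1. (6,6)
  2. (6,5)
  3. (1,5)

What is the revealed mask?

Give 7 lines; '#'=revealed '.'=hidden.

Click 1 (6,6) count=0: revealed 20 new [(3,1) (3,2) (3,3) (4,1) (4,2) (4,3) (4,5) (4,6) (5,1) (5,2) (5,3) (5,4) (5,5) (5,6) (6,1) (6,2) (6,3) (6,4) (6,5) (6,6)] -> total=20
Click 2 (6,5) count=0: revealed 0 new [(none)] -> total=20
Click 3 (1,5) count=0: revealed 12 new [(0,3) (0,4) (0,5) (0,6) (1,3) (1,4) (1,5) (1,6) (2,3) (2,4) (2,5) (2,6)] -> total=32

Answer: ...####
...####
...####
.###...
.###.##
.######
.######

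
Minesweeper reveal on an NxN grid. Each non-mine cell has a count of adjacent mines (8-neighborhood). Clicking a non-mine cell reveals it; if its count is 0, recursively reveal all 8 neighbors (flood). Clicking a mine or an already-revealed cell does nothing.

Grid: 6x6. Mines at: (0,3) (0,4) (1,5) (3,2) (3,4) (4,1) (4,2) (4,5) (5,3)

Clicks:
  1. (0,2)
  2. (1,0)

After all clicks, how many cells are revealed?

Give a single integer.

Answer: 11

Derivation:
Click 1 (0,2) count=1: revealed 1 new [(0,2)] -> total=1
Click 2 (1,0) count=0: revealed 10 new [(0,0) (0,1) (1,0) (1,1) (1,2) (2,0) (2,1) (2,2) (3,0) (3,1)] -> total=11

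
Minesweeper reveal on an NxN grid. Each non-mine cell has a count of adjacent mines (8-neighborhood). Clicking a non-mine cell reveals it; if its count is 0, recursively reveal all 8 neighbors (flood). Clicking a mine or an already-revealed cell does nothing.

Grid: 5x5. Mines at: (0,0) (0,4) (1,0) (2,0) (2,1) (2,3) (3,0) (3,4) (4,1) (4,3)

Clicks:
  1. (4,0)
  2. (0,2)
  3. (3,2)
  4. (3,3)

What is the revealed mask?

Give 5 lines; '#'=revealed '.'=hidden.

Click 1 (4,0) count=2: revealed 1 new [(4,0)] -> total=1
Click 2 (0,2) count=0: revealed 6 new [(0,1) (0,2) (0,3) (1,1) (1,2) (1,3)] -> total=7
Click 3 (3,2) count=4: revealed 1 new [(3,2)] -> total=8
Click 4 (3,3) count=3: revealed 1 new [(3,3)] -> total=9

Answer: .###.
.###.
.....
..##.
#....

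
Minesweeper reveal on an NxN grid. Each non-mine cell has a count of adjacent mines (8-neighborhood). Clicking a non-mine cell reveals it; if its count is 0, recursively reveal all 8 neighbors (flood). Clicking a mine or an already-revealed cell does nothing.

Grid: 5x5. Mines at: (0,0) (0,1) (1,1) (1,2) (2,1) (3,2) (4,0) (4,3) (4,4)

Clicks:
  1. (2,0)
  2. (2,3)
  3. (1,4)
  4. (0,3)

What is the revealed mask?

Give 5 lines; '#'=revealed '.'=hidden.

Click 1 (2,0) count=2: revealed 1 new [(2,0)] -> total=1
Click 2 (2,3) count=2: revealed 1 new [(2,3)] -> total=2
Click 3 (1,4) count=0: revealed 7 new [(0,3) (0,4) (1,3) (1,4) (2,4) (3,3) (3,4)] -> total=9
Click 4 (0,3) count=1: revealed 0 new [(none)] -> total=9

Answer: ...##
...##
#..##
...##
.....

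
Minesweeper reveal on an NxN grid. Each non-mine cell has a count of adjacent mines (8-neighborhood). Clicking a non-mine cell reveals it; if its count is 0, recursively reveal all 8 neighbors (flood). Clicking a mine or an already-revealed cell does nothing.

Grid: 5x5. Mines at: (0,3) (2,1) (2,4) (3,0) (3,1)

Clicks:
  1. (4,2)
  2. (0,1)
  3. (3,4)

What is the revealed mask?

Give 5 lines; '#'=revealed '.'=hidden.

Click 1 (4,2) count=1: revealed 1 new [(4,2)] -> total=1
Click 2 (0,1) count=0: revealed 6 new [(0,0) (0,1) (0,2) (1,0) (1,1) (1,2)] -> total=7
Click 3 (3,4) count=1: revealed 1 new [(3,4)] -> total=8

Answer: ###..
###..
.....
....#
..#..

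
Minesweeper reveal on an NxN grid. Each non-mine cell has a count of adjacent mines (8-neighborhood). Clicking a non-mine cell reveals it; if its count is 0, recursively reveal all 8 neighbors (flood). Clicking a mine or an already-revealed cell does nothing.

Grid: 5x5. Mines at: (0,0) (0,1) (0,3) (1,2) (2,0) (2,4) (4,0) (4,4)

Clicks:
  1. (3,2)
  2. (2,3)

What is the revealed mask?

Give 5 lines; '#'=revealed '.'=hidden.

Answer: .....
.....
.###.
.###.
.###.

Derivation:
Click 1 (3,2) count=0: revealed 9 new [(2,1) (2,2) (2,3) (3,1) (3,2) (3,3) (4,1) (4,2) (4,3)] -> total=9
Click 2 (2,3) count=2: revealed 0 new [(none)] -> total=9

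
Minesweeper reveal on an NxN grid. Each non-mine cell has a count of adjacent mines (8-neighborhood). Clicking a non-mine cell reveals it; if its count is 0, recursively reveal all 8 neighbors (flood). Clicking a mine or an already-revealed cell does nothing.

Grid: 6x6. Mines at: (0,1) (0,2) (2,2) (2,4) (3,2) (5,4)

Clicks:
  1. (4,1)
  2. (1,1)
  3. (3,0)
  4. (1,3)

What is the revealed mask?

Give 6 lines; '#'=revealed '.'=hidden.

Click 1 (4,1) count=1: revealed 1 new [(4,1)] -> total=1
Click 2 (1,1) count=3: revealed 1 new [(1,1)] -> total=2
Click 3 (3,0) count=0: revealed 12 new [(1,0) (2,0) (2,1) (3,0) (3,1) (4,0) (4,2) (4,3) (5,0) (5,1) (5,2) (5,3)] -> total=14
Click 4 (1,3) count=3: revealed 1 new [(1,3)] -> total=15

Answer: ......
##.#..
##....
##....
####..
####..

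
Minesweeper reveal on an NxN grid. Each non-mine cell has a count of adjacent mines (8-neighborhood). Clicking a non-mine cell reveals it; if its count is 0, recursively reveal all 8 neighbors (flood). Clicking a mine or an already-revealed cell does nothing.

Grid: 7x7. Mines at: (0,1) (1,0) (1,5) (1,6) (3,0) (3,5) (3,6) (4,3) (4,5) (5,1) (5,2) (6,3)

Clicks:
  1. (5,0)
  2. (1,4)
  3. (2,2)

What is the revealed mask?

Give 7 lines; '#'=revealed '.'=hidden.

Answer: ..###..
.####..
.####..
.####..
.......
#......
.......

Derivation:
Click 1 (5,0) count=1: revealed 1 new [(5,0)] -> total=1
Click 2 (1,4) count=1: revealed 1 new [(1,4)] -> total=2
Click 3 (2,2) count=0: revealed 14 new [(0,2) (0,3) (0,4) (1,1) (1,2) (1,3) (2,1) (2,2) (2,3) (2,4) (3,1) (3,2) (3,3) (3,4)] -> total=16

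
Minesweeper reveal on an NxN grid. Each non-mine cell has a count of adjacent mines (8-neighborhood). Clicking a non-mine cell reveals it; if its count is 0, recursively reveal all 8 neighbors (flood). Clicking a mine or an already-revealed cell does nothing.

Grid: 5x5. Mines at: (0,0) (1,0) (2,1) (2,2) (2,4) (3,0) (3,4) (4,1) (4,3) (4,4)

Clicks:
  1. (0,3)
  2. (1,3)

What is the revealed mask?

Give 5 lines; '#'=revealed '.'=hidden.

Answer: .####
.####
.....
.....
.....

Derivation:
Click 1 (0,3) count=0: revealed 8 new [(0,1) (0,2) (0,3) (0,4) (1,1) (1,2) (1,3) (1,4)] -> total=8
Click 2 (1,3) count=2: revealed 0 new [(none)] -> total=8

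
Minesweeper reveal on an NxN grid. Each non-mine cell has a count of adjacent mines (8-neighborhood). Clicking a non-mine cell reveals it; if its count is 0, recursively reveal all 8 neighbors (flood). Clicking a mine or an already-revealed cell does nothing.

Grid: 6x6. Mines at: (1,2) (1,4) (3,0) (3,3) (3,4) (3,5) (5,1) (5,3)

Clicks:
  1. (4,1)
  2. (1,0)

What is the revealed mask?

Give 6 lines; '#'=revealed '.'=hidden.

Answer: ##....
##....
##....
......
.#....
......

Derivation:
Click 1 (4,1) count=2: revealed 1 new [(4,1)] -> total=1
Click 2 (1,0) count=0: revealed 6 new [(0,0) (0,1) (1,0) (1,1) (2,0) (2,1)] -> total=7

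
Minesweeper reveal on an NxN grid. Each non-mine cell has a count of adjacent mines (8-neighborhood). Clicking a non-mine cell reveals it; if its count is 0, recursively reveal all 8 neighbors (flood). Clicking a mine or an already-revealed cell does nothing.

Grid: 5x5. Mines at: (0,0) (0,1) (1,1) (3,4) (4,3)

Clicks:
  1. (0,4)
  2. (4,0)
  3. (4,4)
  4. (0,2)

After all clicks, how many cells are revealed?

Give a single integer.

Click 1 (0,4) count=0: revealed 9 new [(0,2) (0,3) (0,4) (1,2) (1,3) (1,4) (2,2) (2,3) (2,4)] -> total=9
Click 2 (4,0) count=0: revealed 8 new [(2,0) (2,1) (3,0) (3,1) (3,2) (4,0) (4,1) (4,2)] -> total=17
Click 3 (4,4) count=2: revealed 1 new [(4,4)] -> total=18
Click 4 (0,2) count=2: revealed 0 new [(none)] -> total=18

Answer: 18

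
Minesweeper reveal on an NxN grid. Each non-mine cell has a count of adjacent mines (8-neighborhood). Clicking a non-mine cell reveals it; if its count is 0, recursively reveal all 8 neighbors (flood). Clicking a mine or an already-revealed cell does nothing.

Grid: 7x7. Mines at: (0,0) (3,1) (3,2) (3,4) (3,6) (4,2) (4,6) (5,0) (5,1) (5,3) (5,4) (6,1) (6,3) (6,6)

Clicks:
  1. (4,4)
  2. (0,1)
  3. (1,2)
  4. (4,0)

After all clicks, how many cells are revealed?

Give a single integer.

Click 1 (4,4) count=3: revealed 1 new [(4,4)] -> total=1
Click 2 (0,1) count=1: revealed 1 new [(0,1)] -> total=2
Click 3 (1,2) count=0: revealed 17 new [(0,2) (0,3) (0,4) (0,5) (0,6) (1,1) (1,2) (1,3) (1,4) (1,5) (1,6) (2,1) (2,2) (2,3) (2,4) (2,5) (2,6)] -> total=19
Click 4 (4,0) count=3: revealed 1 new [(4,0)] -> total=20

Answer: 20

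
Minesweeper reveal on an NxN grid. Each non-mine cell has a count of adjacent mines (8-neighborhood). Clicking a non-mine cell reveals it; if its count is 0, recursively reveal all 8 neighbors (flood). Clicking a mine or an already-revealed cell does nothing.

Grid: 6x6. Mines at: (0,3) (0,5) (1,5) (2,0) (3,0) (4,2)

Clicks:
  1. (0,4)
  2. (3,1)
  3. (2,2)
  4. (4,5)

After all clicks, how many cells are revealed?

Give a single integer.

Answer: 21

Derivation:
Click 1 (0,4) count=3: revealed 1 new [(0,4)] -> total=1
Click 2 (3,1) count=3: revealed 1 new [(3,1)] -> total=2
Click 3 (2,2) count=0: revealed 19 new [(1,1) (1,2) (1,3) (1,4) (2,1) (2,2) (2,3) (2,4) (2,5) (3,2) (3,3) (3,4) (3,5) (4,3) (4,4) (4,5) (5,3) (5,4) (5,5)] -> total=21
Click 4 (4,5) count=0: revealed 0 new [(none)] -> total=21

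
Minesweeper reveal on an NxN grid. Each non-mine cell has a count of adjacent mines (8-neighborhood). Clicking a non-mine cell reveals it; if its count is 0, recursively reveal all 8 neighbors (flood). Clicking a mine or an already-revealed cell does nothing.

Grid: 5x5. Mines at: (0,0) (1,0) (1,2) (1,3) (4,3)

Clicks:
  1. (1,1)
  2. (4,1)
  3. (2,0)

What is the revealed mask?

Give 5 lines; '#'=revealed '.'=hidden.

Answer: .....
.#...
###..
###..
###..

Derivation:
Click 1 (1,1) count=3: revealed 1 new [(1,1)] -> total=1
Click 2 (4,1) count=0: revealed 9 new [(2,0) (2,1) (2,2) (3,0) (3,1) (3,2) (4,0) (4,1) (4,2)] -> total=10
Click 3 (2,0) count=1: revealed 0 new [(none)] -> total=10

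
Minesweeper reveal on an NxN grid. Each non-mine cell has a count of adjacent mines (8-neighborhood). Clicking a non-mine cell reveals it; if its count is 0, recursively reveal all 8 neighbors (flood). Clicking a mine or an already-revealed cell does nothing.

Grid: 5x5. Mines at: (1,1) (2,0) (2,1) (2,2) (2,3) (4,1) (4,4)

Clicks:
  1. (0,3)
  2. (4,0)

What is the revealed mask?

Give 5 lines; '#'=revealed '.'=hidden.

Answer: ..###
..###
.....
.....
#....

Derivation:
Click 1 (0,3) count=0: revealed 6 new [(0,2) (0,3) (0,4) (1,2) (1,3) (1,4)] -> total=6
Click 2 (4,0) count=1: revealed 1 new [(4,0)] -> total=7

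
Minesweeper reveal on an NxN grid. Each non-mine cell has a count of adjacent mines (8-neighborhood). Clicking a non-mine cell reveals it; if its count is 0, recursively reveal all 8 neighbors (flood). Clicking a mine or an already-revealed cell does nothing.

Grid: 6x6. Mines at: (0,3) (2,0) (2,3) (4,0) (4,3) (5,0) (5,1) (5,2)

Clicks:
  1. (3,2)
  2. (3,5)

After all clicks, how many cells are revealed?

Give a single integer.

Answer: 13

Derivation:
Click 1 (3,2) count=2: revealed 1 new [(3,2)] -> total=1
Click 2 (3,5) count=0: revealed 12 new [(0,4) (0,5) (1,4) (1,5) (2,4) (2,5) (3,4) (3,5) (4,4) (4,5) (5,4) (5,5)] -> total=13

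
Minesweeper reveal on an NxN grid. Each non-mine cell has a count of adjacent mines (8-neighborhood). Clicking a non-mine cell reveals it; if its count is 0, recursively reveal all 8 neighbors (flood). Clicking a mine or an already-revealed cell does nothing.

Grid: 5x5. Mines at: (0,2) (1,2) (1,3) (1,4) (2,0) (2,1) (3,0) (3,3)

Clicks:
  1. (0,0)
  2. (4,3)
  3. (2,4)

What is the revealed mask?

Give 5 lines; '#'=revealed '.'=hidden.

Click 1 (0,0) count=0: revealed 4 new [(0,0) (0,1) (1,0) (1,1)] -> total=4
Click 2 (4,3) count=1: revealed 1 new [(4,3)] -> total=5
Click 3 (2,4) count=3: revealed 1 new [(2,4)] -> total=6

Answer: ##...
##...
....#
.....
...#.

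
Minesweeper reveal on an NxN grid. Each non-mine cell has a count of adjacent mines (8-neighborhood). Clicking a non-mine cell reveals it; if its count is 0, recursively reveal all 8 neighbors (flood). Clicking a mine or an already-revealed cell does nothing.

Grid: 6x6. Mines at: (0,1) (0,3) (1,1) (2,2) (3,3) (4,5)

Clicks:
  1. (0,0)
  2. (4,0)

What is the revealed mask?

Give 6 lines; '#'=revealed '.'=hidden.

Click 1 (0,0) count=2: revealed 1 new [(0,0)] -> total=1
Click 2 (4,0) count=0: revealed 15 new [(2,0) (2,1) (3,0) (3,1) (3,2) (4,0) (4,1) (4,2) (4,3) (4,4) (5,0) (5,1) (5,2) (5,3) (5,4)] -> total=16

Answer: #.....
......
##....
###...
#####.
#####.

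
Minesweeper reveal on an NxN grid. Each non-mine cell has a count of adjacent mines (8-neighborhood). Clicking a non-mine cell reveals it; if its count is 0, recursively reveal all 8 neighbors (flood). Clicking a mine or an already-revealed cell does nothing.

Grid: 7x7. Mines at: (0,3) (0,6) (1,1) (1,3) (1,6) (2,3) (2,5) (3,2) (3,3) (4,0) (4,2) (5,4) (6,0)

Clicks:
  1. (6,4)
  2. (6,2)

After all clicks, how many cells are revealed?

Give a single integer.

Click 1 (6,4) count=1: revealed 1 new [(6,4)] -> total=1
Click 2 (6,2) count=0: revealed 6 new [(5,1) (5,2) (5,3) (6,1) (6,2) (6,3)] -> total=7

Answer: 7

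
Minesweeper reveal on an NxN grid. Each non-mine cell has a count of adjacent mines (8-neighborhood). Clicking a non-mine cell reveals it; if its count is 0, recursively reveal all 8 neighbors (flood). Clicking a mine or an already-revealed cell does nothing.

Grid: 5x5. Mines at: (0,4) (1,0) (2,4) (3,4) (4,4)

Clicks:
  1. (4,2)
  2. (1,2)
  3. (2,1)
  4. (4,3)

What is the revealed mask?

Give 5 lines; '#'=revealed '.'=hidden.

Click 1 (4,2) count=0: revealed 18 new [(0,1) (0,2) (0,3) (1,1) (1,2) (1,3) (2,0) (2,1) (2,2) (2,3) (3,0) (3,1) (3,2) (3,3) (4,0) (4,1) (4,2) (4,3)] -> total=18
Click 2 (1,2) count=0: revealed 0 new [(none)] -> total=18
Click 3 (2,1) count=1: revealed 0 new [(none)] -> total=18
Click 4 (4,3) count=2: revealed 0 new [(none)] -> total=18

Answer: .###.
.###.
####.
####.
####.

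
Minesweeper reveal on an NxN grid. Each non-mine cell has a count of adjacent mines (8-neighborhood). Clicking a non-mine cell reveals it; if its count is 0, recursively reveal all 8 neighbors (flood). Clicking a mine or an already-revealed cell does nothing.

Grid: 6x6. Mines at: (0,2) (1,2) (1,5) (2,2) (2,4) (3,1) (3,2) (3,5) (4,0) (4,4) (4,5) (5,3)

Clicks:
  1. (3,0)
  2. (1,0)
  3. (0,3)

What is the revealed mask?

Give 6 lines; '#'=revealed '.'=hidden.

Answer: ##.#..
##....
##....
#.....
......
......

Derivation:
Click 1 (3,0) count=2: revealed 1 new [(3,0)] -> total=1
Click 2 (1,0) count=0: revealed 6 new [(0,0) (0,1) (1,0) (1,1) (2,0) (2,1)] -> total=7
Click 3 (0,3) count=2: revealed 1 new [(0,3)] -> total=8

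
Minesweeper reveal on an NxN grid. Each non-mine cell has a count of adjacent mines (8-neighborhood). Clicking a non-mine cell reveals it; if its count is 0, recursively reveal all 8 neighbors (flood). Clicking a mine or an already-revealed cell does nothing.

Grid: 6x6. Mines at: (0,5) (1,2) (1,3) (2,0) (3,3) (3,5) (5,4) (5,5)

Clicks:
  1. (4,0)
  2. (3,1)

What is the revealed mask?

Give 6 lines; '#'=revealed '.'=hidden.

Answer: ......
......
......
###...
####..
####..

Derivation:
Click 1 (4,0) count=0: revealed 11 new [(3,0) (3,1) (3,2) (4,0) (4,1) (4,2) (4,3) (5,0) (5,1) (5,2) (5,3)] -> total=11
Click 2 (3,1) count=1: revealed 0 new [(none)] -> total=11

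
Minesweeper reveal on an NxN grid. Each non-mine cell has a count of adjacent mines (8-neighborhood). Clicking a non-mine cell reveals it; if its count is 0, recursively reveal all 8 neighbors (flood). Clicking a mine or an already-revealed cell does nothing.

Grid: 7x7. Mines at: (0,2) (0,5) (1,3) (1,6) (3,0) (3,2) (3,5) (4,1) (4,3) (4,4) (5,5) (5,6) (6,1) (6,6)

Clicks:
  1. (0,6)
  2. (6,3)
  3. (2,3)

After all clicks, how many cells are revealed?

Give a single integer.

Click 1 (0,6) count=2: revealed 1 new [(0,6)] -> total=1
Click 2 (6,3) count=0: revealed 6 new [(5,2) (5,3) (5,4) (6,2) (6,3) (6,4)] -> total=7
Click 3 (2,3) count=2: revealed 1 new [(2,3)] -> total=8

Answer: 8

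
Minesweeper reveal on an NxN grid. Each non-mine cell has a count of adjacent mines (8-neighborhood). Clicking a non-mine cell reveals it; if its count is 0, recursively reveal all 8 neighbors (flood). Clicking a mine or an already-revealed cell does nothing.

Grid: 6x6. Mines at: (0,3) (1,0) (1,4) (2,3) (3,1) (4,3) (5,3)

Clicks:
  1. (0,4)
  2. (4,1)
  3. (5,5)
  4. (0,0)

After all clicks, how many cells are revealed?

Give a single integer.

Click 1 (0,4) count=2: revealed 1 new [(0,4)] -> total=1
Click 2 (4,1) count=1: revealed 1 new [(4,1)] -> total=2
Click 3 (5,5) count=0: revealed 8 new [(2,4) (2,5) (3,4) (3,5) (4,4) (4,5) (5,4) (5,5)] -> total=10
Click 4 (0,0) count=1: revealed 1 new [(0,0)] -> total=11

Answer: 11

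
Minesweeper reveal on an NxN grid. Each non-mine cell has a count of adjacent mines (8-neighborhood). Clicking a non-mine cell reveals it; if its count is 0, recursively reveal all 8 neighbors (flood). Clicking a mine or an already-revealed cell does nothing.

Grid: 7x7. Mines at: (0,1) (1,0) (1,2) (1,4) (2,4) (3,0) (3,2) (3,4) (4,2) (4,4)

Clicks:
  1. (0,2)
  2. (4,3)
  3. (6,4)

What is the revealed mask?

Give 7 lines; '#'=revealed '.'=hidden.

Answer: ..#..##
.....##
.....##
.....##
##.#.##
#######
#######

Derivation:
Click 1 (0,2) count=2: revealed 1 new [(0,2)] -> total=1
Click 2 (4,3) count=4: revealed 1 new [(4,3)] -> total=2
Click 3 (6,4) count=0: revealed 26 new [(0,5) (0,6) (1,5) (1,6) (2,5) (2,6) (3,5) (3,6) (4,0) (4,1) (4,5) (4,6) (5,0) (5,1) (5,2) (5,3) (5,4) (5,5) (5,6) (6,0) (6,1) (6,2) (6,3) (6,4) (6,5) (6,6)] -> total=28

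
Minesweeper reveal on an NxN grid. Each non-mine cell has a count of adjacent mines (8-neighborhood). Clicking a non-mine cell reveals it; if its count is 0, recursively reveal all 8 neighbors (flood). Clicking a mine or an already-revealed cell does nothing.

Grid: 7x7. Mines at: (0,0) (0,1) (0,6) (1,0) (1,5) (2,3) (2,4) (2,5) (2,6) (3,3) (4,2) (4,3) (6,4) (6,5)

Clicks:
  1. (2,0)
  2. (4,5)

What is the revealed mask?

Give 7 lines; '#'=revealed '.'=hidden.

Click 1 (2,0) count=1: revealed 1 new [(2,0)] -> total=1
Click 2 (4,5) count=0: revealed 9 new [(3,4) (3,5) (3,6) (4,4) (4,5) (4,6) (5,4) (5,5) (5,6)] -> total=10

Answer: .......
.......
#......
....###
....###
....###
.......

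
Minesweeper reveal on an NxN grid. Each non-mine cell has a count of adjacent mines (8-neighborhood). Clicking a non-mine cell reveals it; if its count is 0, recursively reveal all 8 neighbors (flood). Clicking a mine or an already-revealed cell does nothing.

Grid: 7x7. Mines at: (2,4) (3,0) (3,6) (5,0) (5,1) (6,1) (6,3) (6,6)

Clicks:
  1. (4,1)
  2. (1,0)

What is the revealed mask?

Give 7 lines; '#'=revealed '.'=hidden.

Click 1 (4,1) count=3: revealed 1 new [(4,1)] -> total=1
Click 2 (1,0) count=0: revealed 33 new [(0,0) (0,1) (0,2) (0,3) (0,4) (0,5) (0,6) (1,0) (1,1) (1,2) (1,3) (1,4) (1,5) (1,6) (2,0) (2,1) (2,2) (2,3) (2,5) (2,6) (3,1) (3,2) (3,3) (3,4) (3,5) (4,2) (4,3) (4,4) (4,5) (5,2) (5,3) (5,4) (5,5)] -> total=34

Answer: #######
#######
####.##
.#####.
.#####.
..####.
.......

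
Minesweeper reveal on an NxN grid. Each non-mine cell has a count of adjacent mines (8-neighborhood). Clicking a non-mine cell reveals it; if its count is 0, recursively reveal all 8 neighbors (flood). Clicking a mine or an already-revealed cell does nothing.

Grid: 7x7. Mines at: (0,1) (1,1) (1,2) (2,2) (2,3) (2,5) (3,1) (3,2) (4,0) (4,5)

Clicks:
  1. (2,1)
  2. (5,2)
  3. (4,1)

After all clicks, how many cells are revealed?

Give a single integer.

Click 1 (2,1) count=5: revealed 1 new [(2,1)] -> total=1
Click 2 (5,2) count=0: revealed 18 new [(4,1) (4,2) (4,3) (4,4) (5,0) (5,1) (5,2) (5,3) (5,4) (5,5) (5,6) (6,0) (6,1) (6,2) (6,3) (6,4) (6,5) (6,6)] -> total=19
Click 3 (4,1) count=3: revealed 0 new [(none)] -> total=19

Answer: 19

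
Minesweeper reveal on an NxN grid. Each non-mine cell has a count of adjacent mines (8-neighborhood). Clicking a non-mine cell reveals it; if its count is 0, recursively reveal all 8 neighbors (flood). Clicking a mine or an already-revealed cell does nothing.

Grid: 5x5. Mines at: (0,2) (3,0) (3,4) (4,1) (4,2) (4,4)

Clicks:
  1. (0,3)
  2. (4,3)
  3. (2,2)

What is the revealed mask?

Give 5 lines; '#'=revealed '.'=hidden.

Answer: ...#.
.###.
.###.
.###.
...#.

Derivation:
Click 1 (0,3) count=1: revealed 1 new [(0,3)] -> total=1
Click 2 (4,3) count=3: revealed 1 new [(4,3)] -> total=2
Click 3 (2,2) count=0: revealed 9 new [(1,1) (1,2) (1,3) (2,1) (2,2) (2,3) (3,1) (3,2) (3,3)] -> total=11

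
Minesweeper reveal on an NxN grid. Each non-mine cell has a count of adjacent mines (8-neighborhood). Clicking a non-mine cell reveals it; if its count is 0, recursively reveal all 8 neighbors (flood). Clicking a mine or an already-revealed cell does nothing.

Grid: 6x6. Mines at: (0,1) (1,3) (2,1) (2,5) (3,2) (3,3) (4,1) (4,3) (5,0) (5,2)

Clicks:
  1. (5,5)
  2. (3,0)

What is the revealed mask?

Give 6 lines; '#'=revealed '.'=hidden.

Click 1 (5,5) count=0: revealed 6 new [(3,4) (3,5) (4,4) (4,5) (5,4) (5,5)] -> total=6
Click 2 (3,0) count=2: revealed 1 new [(3,0)] -> total=7

Answer: ......
......
......
#...##
....##
....##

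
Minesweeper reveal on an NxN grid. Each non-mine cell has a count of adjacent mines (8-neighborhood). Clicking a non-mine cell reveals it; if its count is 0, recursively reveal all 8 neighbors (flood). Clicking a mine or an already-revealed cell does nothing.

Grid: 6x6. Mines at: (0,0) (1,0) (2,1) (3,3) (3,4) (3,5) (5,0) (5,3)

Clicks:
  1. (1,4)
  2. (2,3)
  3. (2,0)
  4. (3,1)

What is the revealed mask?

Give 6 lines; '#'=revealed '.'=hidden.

Answer: .#####
.#####
#.####
.#....
......
......

Derivation:
Click 1 (1,4) count=0: revealed 14 new [(0,1) (0,2) (0,3) (0,4) (0,5) (1,1) (1,2) (1,3) (1,4) (1,5) (2,2) (2,3) (2,4) (2,5)] -> total=14
Click 2 (2,3) count=2: revealed 0 new [(none)] -> total=14
Click 3 (2,0) count=2: revealed 1 new [(2,0)] -> total=15
Click 4 (3,1) count=1: revealed 1 new [(3,1)] -> total=16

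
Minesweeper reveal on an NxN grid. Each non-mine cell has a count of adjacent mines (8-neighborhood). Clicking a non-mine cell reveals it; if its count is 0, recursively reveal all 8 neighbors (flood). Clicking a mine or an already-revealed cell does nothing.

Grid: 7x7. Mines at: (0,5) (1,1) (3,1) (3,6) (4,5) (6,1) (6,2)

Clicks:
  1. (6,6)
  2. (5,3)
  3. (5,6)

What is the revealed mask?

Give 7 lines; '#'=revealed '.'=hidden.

Answer: .......
.......
.......
.......
.......
...####
...####

Derivation:
Click 1 (6,6) count=0: revealed 8 new [(5,3) (5,4) (5,5) (5,6) (6,3) (6,4) (6,5) (6,6)] -> total=8
Click 2 (5,3) count=1: revealed 0 new [(none)] -> total=8
Click 3 (5,6) count=1: revealed 0 new [(none)] -> total=8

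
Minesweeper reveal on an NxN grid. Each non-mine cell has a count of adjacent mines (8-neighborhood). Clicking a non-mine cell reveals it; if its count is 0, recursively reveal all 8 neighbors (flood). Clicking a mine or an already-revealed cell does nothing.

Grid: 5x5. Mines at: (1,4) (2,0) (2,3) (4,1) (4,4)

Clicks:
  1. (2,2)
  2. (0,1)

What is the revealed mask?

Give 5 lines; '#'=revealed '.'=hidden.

Click 1 (2,2) count=1: revealed 1 new [(2,2)] -> total=1
Click 2 (0,1) count=0: revealed 8 new [(0,0) (0,1) (0,2) (0,3) (1,0) (1,1) (1,2) (1,3)] -> total=9

Answer: ####.
####.
..#..
.....
.....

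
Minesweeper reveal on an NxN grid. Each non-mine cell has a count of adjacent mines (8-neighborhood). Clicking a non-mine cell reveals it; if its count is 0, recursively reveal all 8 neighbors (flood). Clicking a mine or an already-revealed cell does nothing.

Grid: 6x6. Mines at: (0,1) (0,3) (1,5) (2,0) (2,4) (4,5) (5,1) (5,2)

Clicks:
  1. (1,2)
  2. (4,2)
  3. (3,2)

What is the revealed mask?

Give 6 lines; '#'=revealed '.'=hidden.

Answer: ......
.###..
.###..
.###..
.###..
......

Derivation:
Click 1 (1,2) count=2: revealed 1 new [(1,2)] -> total=1
Click 2 (4,2) count=2: revealed 1 new [(4,2)] -> total=2
Click 3 (3,2) count=0: revealed 10 new [(1,1) (1,3) (2,1) (2,2) (2,3) (3,1) (3,2) (3,3) (4,1) (4,3)] -> total=12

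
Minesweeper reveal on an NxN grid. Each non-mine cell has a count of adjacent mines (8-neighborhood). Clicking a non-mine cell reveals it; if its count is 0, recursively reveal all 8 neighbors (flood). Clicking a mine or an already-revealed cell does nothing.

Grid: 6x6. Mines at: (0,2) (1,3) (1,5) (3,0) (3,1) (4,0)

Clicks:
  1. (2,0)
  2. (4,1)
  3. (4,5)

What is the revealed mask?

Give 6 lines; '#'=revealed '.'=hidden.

Click 1 (2,0) count=2: revealed 1 new [(2,0)] -> total=1
Click 2 (4,1) count=3: revealed 1 new [(4,1)] -> total=2
Click 3 (4,5) count=0: revealed 17 new [(2,2) (2,3) (2,4) (2,5) (3,2) (3,3) (3,4) (3,5) (4,2) (4,3) (4,4) (4,5) (5,1) (5,2) (5,3) (5,4) (5,5)] -> total=19

Answer: ......
......
#.####
..####
.#####
.#####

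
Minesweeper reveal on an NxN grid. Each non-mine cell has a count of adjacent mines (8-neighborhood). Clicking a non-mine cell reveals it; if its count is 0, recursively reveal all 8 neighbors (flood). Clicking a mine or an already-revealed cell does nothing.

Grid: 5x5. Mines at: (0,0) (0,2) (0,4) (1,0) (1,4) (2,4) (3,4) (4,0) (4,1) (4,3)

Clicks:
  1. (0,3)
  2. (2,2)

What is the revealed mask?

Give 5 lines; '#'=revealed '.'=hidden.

Answer: ...#.
.###.
.###.
.###.
.....

Derivation:
Click 1 (0,3) count=3: revealed 1 new [(0,3)] -> total=1
Click 2 (2,2) count=0: revealed 9 new [(1,1) (1,2) (1,3) (2,1) (2,2) (2,3) (3,1) (3,2) (3,3)] -> total=10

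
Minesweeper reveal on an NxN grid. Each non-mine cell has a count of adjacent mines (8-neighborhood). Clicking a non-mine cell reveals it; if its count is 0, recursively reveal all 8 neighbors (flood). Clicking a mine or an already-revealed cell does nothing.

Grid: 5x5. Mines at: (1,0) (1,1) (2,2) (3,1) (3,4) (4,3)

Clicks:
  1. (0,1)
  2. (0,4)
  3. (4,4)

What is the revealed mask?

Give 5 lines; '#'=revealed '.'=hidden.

Click 1 (0,1) count=2: revealed 1 new [(0,1)] -> total=1
Click 2 (0,4) count=0: revealed 8 new [(0,2) (0,3) (0,4) (1,2) (1,3) (1,4) (2,3) (2,4)] -> total=9
Click 3 (4,4) count=2: revealed 1 new [(4,4)] -> total=10

Answer: .####
..###
...##
.....
....#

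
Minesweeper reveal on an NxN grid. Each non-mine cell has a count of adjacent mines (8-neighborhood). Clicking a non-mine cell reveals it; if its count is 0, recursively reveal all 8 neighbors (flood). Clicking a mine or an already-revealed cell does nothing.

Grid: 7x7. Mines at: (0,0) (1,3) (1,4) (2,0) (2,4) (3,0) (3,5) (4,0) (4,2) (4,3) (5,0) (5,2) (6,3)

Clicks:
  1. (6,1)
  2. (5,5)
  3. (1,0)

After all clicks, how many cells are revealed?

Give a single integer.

Answer: 11

Derivation:
Click 1 (6,1) count=2: revealed 1 new [(6,1)] -> total=1
Click 2 (5,5) count=0: revealed 9 new [(4,4) (4,5) (4,6) (5,4) (5,5) (5,6) (6,4) (6,5) (6,6)] -> total=10
Click 3 (1,0) count=2: revealed 1 new [(1,0)] -> total=11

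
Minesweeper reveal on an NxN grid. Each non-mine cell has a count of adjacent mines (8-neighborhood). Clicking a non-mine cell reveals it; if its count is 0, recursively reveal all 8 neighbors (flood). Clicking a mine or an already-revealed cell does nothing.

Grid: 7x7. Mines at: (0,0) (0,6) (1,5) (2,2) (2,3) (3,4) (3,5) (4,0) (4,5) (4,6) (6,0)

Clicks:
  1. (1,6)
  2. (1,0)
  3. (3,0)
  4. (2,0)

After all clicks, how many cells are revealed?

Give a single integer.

Answer: 7

Derivation:
Click 1 (1,6) count=2: revealed 1 new [(1,6)] -> total=1
Click 2 (1,0) count=1: revealed 1 new [(1,0)] -> total=2
Click 3 (3,0) count=1: revealed 1 new [(3,0)] -> total=3
Click 4 (2,0) count=0: revealed 4 new [(1,1) (2,0) (2,1) (3,1)] -> total=7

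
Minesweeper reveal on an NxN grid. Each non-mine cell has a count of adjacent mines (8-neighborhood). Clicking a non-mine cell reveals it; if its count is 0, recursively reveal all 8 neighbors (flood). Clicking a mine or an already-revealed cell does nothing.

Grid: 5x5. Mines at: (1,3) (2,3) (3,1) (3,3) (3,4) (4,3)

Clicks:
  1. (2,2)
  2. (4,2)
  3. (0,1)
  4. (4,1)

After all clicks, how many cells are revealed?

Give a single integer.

Answer: 11

Derivation:
Click 1 (2,2) count=4: revealed 1 new [(2,2)] -> total=1
Click 2 (4,2) count=3: revealed 1 new [(4,2)] -> total=2
Click 3 (0,1) count=0: revealed 8 new [(0,0) (0,1) (0,2) (1,0) (1,1) (1,2) (2,0) (2,1)] -> total=10
Click 4 (4,1) count=1: revealed 1 new [(4,1)] -> total=11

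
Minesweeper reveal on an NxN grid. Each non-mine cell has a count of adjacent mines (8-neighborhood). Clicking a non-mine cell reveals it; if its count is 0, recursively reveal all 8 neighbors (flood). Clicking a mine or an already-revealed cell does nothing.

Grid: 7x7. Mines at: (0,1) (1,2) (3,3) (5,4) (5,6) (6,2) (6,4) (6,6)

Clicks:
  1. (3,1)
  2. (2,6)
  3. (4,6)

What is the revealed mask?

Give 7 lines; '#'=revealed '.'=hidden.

Answer: ...####
##.####
#######
###.###
###.###
###....
##.....

Derivation:
Click 1 (3,1) count=0: revealed 16 new [(1,0) (1,1) (2,0) (2,1) (2,2) (3,0) (3,1) (3,2) (4,0) (4,1) (4,2) (5,0) (5,1) (5,2) (6,0) (6,1)] -> total=16
Click 2 (2,6) count=0: revealed 18 new [(0,3) (0,4) (0,5) (0,6) (1,3) (1,4) (1,5) (1,6) (2,3) (2,4) (2,5) (2,6) (3,4) (3,5) (3,6) (4,4) (4,5) (4,6)] -> total=34
Click 3 (4,6) count=1: revealed 0 new [(none)] -> total=34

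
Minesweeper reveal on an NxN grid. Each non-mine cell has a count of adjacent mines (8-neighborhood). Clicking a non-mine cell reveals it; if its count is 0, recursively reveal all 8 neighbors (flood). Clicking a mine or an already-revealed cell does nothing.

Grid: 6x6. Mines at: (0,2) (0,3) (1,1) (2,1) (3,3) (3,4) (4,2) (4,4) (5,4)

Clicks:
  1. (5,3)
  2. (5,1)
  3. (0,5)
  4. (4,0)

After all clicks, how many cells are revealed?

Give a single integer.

Answer: 13

Derivation:
Click 1 (5,3) count=3: revealed 1 new [(5,3)] -> total=1
Click 2 (5,1) count=1: revealed 1 new [(5,1)] -> total=2
Click 3 (0,5) count=0: revealed 6 new [(0,4) (0,5) (1,4) (1,5) (2,4) (2,5)] -> total=8
Click 4 (4,0) count=0: revealed 5 new [(3,0) (3,1) (4,0) (4,1) (5,0)] -> total=13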